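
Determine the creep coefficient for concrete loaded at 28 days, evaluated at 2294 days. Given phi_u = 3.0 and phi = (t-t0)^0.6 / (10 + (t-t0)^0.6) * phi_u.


dt = 2294 - 28 = 2266
phi = 2266^0.6 / (10 + 2266^0.6) * 3.0
= 2.735

2.735


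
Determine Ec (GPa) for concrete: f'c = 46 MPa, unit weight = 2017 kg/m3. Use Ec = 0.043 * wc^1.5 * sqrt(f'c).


Ec = 0.043 * 2017^1.5 * sqrt(46) / 1000
= 26.42 GPa

26.42


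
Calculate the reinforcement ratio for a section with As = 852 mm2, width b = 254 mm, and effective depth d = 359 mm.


rho = As / (b * d)
= 852 / (254 * 359)
= 0.0093

0.0093


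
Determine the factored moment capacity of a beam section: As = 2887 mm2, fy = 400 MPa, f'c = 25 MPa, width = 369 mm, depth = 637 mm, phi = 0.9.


a = As * fy / (0.85 * f'c * b)
= 2887 * 400 / (0.85 * 25 * 369)
= 147.2724 mm
Mn = As * fy * (d - a/2) / 10^6
= 650.5725 kN-m
phi*Mn = 0.9 * 650.5725 = 585.52 kN-m

585.52


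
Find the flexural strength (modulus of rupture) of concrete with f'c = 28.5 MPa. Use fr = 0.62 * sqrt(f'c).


fr = 0.62 * sqrt(28.5)
= 3.31 MPa

3.31


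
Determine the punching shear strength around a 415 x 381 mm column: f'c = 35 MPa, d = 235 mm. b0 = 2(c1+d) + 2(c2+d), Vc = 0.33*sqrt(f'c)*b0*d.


b0 = 2*(415 + 235) + 2*(381 + 235) = 2532 mm
Vc = 0.33 * sqrt(35) * 2532 * 235 / 1000
= 1161.66 kN

1161.66


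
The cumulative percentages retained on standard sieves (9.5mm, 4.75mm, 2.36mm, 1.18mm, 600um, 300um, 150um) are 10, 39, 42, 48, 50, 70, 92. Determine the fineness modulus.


FM = sum(cumulative % retained) / 100
= 351 / 100
= 3.51

3.51


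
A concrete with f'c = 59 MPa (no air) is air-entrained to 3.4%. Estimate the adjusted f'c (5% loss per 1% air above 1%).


Strength loss = (3.4 - 1) * 5 = 12.0%
f'c = 59 * (1 - 12.0/100)
= 51.92 MPa

51.92


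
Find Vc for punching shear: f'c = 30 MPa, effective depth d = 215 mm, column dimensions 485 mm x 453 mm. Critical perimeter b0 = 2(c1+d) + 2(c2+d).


b0 = 2*(485 + 215) + 2*(453 + 215) = 2736 mm
Vc = 0.33 * sqrt(30) * 2736 * 215 / 1000
= 1063.23 kN

1063.23


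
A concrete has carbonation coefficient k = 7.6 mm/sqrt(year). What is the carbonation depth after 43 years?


depth = k * sqrt(t)
= 7.6 * sqrt(43)
= 49.84 mm

49.84


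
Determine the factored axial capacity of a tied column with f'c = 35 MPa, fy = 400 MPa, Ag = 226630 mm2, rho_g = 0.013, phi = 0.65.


Ast = rho * Ag = 0.013 * 226630 = 2946.19 mm2
phi*Pn = 0.65 * 0.80 * (0.85 * 35 * (226630 - 2946.19) + 400 * 2946.19) / 1000
= 4073.2 kN

4073.2


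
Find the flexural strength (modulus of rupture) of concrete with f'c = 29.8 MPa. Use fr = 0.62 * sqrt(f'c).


fr = 0.62 * sqrt(29.8)
= 3.385 MPa

3.385


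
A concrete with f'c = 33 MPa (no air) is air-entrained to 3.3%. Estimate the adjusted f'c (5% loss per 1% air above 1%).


Strength loss = (3.3 - 1) * 5 = 11.5%
f'c = 33 * (1 - 11.5/100)
= 29.21 MPa

29.21


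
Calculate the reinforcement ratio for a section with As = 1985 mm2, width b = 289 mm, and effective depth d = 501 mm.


rho = As / (b * d)
= 1985 / (289 * 501)
= 0.0137

0.0137


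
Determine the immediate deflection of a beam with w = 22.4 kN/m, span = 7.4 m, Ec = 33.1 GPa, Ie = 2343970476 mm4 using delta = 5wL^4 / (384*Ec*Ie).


Convert: L = 7.4 m = 7400 mm, Ec = 33.1 GPa = 33100 MPa
delta = 5 * 22.4 * 7400^4 / (384 * 33100 * 2343970476)
= 11.27 mm

11.27


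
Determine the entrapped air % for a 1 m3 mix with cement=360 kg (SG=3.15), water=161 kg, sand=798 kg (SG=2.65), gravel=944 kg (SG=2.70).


Vol cement = 360 / (3.15 * 1000) = 0.114286 m3
Vol water = 161 / 1000 = 0.161 m3
Vol sand = 798 / (2.65 * 1000) = 0.301132 m3
Vol gravel = 944 / (2.70 * 1000) = 0.34963 m3
Total solid + water volume = 0.926047 m3
Air = (1 - 0.926047) * 100 = 7.4%

7.4


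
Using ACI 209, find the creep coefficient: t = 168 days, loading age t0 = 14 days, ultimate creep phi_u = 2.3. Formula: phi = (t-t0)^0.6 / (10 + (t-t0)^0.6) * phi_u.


dt = 168 - 14 = 154
phi = 154^0.6 / (10 + 154^0.6) * 2.3
= 1.547

1.547


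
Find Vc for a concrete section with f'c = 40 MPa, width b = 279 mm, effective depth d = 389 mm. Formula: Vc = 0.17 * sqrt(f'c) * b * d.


Vc = 0.17 * sqrt(40) * 279 * 389 / 1000
= 116.69 kN

116.69


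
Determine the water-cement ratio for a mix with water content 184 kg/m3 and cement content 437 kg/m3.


w/c = water / cement
w/c = 184 / 437 = 0.421

0.421


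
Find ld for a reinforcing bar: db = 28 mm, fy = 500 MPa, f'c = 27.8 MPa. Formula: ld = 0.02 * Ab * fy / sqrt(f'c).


Ab = pi * 28^2 / 4 = 615.752 mm2
ld = 0.02 * 615.752 * 500 / sqrt(27.8)
= 1167.8 mm

1167.8


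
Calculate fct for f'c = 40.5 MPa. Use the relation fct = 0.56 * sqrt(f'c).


fct = 0.56 * sqrt(40.5)
= 0.56 * 6.364
= 3.564 MPa

3.564


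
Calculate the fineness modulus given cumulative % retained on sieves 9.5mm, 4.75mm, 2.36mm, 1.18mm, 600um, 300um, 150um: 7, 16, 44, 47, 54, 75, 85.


FM = sum(cumulative % retained) / 100
= 328 / 100
= 3.28

3.28


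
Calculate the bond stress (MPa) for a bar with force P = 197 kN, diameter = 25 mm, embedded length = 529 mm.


u = P / (pi * db * ld)
= 197 * 1000 / (pi * 25 * 529)
= 4.742 MPa

4.742


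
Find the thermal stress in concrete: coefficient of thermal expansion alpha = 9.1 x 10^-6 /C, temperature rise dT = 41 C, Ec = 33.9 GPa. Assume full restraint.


sigma = alpha * dT * Ec
= 9.1e-6 * 41 * 33.9 * 1000
= 12.648 MPa

12.648


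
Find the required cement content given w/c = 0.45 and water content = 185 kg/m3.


Cement = water / (w/c)
= 185 / 0.45
= 411.1 kg/m3

411.1


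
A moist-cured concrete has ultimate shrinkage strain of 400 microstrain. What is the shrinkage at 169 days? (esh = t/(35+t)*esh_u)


esh(169) = 169 / (35 + 169) * 400
= 169 / 204 * 400
= 331.4 microstrain

331.4


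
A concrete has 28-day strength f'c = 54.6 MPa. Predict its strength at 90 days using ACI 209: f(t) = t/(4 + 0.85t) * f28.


f(90) = 90 / (4 + 0.85 * 90) * 54.6
= 90 / 80.5 * 54.6
= 61.04 MPa

61.04


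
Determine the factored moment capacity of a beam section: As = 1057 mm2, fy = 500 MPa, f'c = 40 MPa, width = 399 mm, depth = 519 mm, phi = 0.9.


a = As * fy / (0.85 * f'c * b)
= 1057 * 500 / (0.85 * 40 * 399)
= 38.9577 mm
Mn = As * fy * (d - a/2) / 10^6
= 263.9969 kN-m
phi*Mn = 0.9 * 263.9969 = 237.6 kN-m

237.6


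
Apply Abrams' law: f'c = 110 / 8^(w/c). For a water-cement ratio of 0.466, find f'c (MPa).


f'c = 110 / 8^0.466
= 110 / 2.635
= 41.74 MPa

41.74


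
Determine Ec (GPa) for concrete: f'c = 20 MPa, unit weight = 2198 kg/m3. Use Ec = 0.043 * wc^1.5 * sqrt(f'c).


Ec = 0.043 * 2198^1.5 * sqrt(20) / 1000
= 19.82 GPa

19.82


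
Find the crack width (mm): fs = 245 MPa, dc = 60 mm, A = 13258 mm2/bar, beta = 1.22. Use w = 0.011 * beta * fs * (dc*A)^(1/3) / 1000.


w = 0.011 * beta * fs * (dc * A)^(1/3) / 1000
= 0.011 * 1.22 * 245 * (60 * 13258)^(1/3) / 1000
= 0.305 mm

0.305


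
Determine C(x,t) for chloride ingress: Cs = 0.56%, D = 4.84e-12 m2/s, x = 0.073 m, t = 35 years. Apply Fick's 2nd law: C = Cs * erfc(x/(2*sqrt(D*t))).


t_seconds = 35 * 365.25 * 24 * 3600 = 1104516000.0 s
arg = 0.073 / (2 * sqrt(4.84e-12 * 1104516000.0))
= 0.4992
erfc(0.4992) = 0.4802
C = 0.56 * 0.4802 = 0.2689%

0.2689


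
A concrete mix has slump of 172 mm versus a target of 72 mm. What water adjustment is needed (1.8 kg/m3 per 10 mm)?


Difference = 72 - 172 = -100 mm
Water adjustment = -100 * 1.8 / 10 = -18.0 kg/m3

-18.0


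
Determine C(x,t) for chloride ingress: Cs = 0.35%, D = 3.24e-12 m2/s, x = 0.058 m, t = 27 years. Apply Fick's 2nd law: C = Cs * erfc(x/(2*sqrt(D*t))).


t_seconds = 27 * 365.25 * 24 * 3600 = 852055200.0 s
arg = 0.058 / (2 * sqrt(3.24e-12 * 852055200.0))
= 0.5519
erfc(0.5519) = 0.4351
C = 0.35 * 0.4351 = 0.1523%

0.1523


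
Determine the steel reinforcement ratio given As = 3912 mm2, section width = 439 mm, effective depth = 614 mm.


rho = As / (b * d)
= 3912 / (439 * 614)
= 0.0145

0.0145


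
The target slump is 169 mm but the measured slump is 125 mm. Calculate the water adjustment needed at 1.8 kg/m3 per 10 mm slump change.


Difference = 169 - 125 = 44 mm
Water adjustment = 44 * 1.8 / 10 = 7.9 kg/m3

7.9


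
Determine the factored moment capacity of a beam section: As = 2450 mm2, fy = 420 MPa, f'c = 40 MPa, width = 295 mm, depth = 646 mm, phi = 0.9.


a = As * fy / (0.85 * f'c * b)
= 2450 * 420 / (0.85 * 40 * 295)
= 102.5922 mm
Mn = As * fy * (d - a/2) / 10^6
= 611.9503 kN-m
phi*Mn = 0.9 * 611.9503 = 550.76 kN-m

550.76


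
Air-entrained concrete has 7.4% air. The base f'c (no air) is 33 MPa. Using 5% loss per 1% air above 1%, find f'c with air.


Strength loss = (7.4 - 1) * 5 = 32.0%
f'c = 33 * (1 - 32.0/100)
= 22.44 MPa

22.44


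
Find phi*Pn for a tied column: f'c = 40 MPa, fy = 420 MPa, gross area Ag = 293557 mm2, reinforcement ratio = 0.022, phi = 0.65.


Ast = rho * Ag = 0.022 * 293557 = 6458.254 mm2
phi*Pn = 0.65 * 0.80 * (0.85 * 40 * (293557 - 6458.254) + 420 * 6458.254) / 1000
= 6486.39 kN

6486.39


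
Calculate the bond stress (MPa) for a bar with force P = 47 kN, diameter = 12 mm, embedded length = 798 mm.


u = P / (pi * db * ld)
= 47 * 1000 / (pi * 12 * 798)
= 1.562 MPa

1.562


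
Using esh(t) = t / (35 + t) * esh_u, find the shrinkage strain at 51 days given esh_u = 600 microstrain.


esh(51) = 51 / (35 + 51) * 600
= 51 / 86 * 600
= 355.8 microstrain

355.8


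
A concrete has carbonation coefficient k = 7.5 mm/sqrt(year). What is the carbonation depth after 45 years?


depth = k * sqrt(t)
= 7.5 * sqrt(45)
= 50.31 mm

50.31


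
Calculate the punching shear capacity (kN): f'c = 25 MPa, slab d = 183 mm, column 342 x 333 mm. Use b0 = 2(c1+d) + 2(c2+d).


b0 = 2*(342 + 183) + 2*(333 + 183) = 2082 mm
Vc = 0.33 * sqrt(25) * 2082 * 183 / 1000
= 628.66 kN

628.66


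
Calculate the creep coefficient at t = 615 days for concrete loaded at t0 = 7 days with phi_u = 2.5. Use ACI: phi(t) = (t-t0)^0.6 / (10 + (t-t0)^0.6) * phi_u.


dt = 615 - 7 = 608
phi = 608^0.6 / (10 + 608^0.6) * 2.5
= 2.06

2.06


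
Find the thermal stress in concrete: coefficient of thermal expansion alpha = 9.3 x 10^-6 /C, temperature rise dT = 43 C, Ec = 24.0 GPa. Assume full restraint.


sigma = alpha * dT * Ec
= 9.3e-6 * 43 * 24.0 * 1000
= 9.598 MPa

9.598


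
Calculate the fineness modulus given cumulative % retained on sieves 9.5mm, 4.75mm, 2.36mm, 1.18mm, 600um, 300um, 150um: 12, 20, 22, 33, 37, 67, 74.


FM = sum(cumulative % retained) / 100
= 265 / 100
= 2.65

2.65


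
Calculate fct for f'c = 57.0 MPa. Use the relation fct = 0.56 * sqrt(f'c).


fct = 0.56 * sqrt(57.0)
= 0.56 * 7.55
= 4.228 MPa

4.228


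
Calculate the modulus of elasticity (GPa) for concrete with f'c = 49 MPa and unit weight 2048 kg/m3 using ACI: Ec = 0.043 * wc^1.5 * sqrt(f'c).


Ec = 0.043 * 2048^1.5 * sqrt(49) / 1000
= 27.9 GPa

27.9


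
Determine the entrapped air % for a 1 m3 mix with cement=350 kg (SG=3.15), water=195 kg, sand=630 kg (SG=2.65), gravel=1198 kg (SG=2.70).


Vol cement = 350 / (3.15 * 1000) = 0.111111 m3
Vol water = 195 / 1000 = 0.195 m3
Vol sand = 630 / (2.65 * 1000) = 0.237736 m3
Vol gravel = 1198 / (2.70 * 1000) = 0.443704 m3
Total solid + water volume = 0.987551 m3
Air = (1 - 0.987551) * 100 = 1.24%

1.24


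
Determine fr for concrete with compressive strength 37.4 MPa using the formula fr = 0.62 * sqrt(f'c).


fr = 0.62 * sqrt(37.4)
= 3.792 MPa

3.792


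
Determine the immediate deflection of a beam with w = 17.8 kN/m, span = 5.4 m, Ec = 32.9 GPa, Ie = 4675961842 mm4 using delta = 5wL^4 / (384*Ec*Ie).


Convert: L = 5.4 m = 5400 mm, Ec = 32.9 GPa = 32900 MPa
delta = 5 * 17.8 * 5400^4 / (384 * 32900 * 4675961842)
= 1.28 mm

1.28


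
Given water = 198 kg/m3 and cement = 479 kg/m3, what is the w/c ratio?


w/c = water / cement
w/c = 198 / 479 = 0.413

0.413


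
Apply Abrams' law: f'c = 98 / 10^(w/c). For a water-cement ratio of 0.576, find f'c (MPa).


f'c = 98 / 10^0.576
= 98 / 3.767
= 26.02 MPa

26.02


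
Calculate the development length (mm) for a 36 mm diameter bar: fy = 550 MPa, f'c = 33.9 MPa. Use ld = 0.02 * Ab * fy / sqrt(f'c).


Ab = pi * 36^2 / 4 = 1017.876 mm2
ld = 0.02 * 1017.876 * 550 / sqrt(33.9)
= 1923.0 mm

1923.0


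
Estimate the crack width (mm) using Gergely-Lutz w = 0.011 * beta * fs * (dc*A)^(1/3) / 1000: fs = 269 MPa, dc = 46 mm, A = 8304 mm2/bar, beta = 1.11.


w = 0.011 * beta * fs * (dc * A)^(1/3) / 1000
= 0.011 * 1.11 * 269 * (46 * 8304)^(1/3) / 1000
= 0.238 mm

0.238


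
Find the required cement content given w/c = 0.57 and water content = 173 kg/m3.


Cement = water / (w/c)
= 173 / 0.57
= 303.5 kg/m3

303.5


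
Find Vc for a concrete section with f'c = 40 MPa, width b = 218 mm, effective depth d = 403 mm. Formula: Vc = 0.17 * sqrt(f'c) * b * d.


Vc = 0.17 * sqrt(40) * 218 * 403 / 1000
= 94.46 kN

94.46


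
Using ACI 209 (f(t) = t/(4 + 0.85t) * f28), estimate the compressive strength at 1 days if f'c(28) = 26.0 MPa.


f(1) = 1 / (4 + 0.85 * 1) * 26.0
= 1 / 4.85 * 26.0
= 5.36 MPa

5.36


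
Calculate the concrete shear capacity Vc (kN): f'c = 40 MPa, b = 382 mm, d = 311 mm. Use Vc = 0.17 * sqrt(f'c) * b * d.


Vc = 0.17 * sqrt(40) * 382 * 311 / 1000
= 127.73 kN

127.73


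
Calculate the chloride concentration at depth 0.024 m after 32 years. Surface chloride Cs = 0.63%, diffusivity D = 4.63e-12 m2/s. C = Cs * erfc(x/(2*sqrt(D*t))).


t_seconds = 32 * 365.25 * 24 * 3600 = 1009843200.0 s
arg = 0.024 / (2 * sqrt(4.63e-12 * 1009843200.0))
= 0.1755
erfc(0.1755) = 0.804
C = 0.63 * 0.804 = 0.5065%

0.5065


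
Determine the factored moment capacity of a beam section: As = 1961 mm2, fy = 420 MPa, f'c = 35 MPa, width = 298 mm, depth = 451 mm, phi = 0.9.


a = As * fy / (0.85 * f'c * b)
= 1961 * 420 / (0.85 * 35 * 298)
= 92.9017 mm
Mn = As * fy * (d - a/2) / 10^6
= 333.1948 kN-m
phi*Mn = 0.9 * 333.1948 = 299.88 kN-m

299.88


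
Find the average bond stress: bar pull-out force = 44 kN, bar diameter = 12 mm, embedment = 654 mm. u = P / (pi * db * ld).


u = P / (pi * db * ld)
= 44 * 1000 / (pi * 12 * 654)
= 1.785 MPa

1.785


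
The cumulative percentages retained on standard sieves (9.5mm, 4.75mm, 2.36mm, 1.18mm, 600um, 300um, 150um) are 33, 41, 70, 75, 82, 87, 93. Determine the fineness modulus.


FM = sum(cumulative % retained) / 100
= 481 / 100
= 4.81

4.81


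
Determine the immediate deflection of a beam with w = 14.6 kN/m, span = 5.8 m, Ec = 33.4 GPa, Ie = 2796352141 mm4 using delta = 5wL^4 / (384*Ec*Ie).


Convert: L = 5.8 m = 5800 mm, Ec = 33.4 GPa = 33400 MPa
delta = 5 * 14.6 * 5800^4 / (384 * 33400 * 2796352141)
= 2.3 mm

2.3


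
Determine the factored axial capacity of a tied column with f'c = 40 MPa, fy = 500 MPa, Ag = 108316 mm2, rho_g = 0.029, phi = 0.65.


Ast = rho * Ag = 0.029 * 108316 = 3141.164 mm2
phi*Pn = 0.65 * 0.80 * (0.85 * 40 * (108316 - 3141.164) + 500 * 3141.164) / 1000
= 2676.19 kN

2676.19


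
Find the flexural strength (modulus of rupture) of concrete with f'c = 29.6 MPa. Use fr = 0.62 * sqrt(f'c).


fr = 0.62 * sqrt(29.6)
= 3.373 MPa

3.373


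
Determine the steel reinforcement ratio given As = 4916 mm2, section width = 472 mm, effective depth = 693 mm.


rho = As / (b * d)
= 4916 / (472 * 693)
= 0.015

0.015


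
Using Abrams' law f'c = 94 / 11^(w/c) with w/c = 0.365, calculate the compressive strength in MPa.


f'c = 94 / 11^0.365
= 94 / 2.399
= 39.18 MPa

39.18


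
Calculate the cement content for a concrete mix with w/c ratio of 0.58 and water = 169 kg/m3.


Cement = water / (w/c)
= 169 / 0.58
= 291.4 kg/m3

291.4


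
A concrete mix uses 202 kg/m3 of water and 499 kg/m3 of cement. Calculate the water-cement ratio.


w/c = water / cement
w/c = 202 / 499 = 0.405

0.405


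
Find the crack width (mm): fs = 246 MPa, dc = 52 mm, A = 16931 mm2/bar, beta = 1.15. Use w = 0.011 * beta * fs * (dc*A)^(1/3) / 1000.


w = 0.011 * beta * fs * (dc * A)^(1/3) / 1000
= 0.011 * 1.15 * 246 * (52 * 16931)^(1/3) / 1000
= 0.298 mm

0.298


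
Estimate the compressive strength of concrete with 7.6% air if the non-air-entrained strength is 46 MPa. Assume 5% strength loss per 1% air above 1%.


Strength loss = (7.6 - 1) * 5 = 33.0%
f'c = 46 * (1 - 33.0/100)
= 30.82 MPa

30.82


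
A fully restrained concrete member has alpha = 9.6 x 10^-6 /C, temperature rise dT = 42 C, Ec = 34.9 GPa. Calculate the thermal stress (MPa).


sigma = alpha * dT * Ec
= 9.6e-6 * 42 * 34.9 * 1000
= 14.072 MPa

14.072


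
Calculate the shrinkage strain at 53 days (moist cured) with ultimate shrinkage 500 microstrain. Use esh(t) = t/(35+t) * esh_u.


esh(53) = 53 / (35 + 53) * 500
= 53 / 88 * 500
= 301.1 microstrain

301.1


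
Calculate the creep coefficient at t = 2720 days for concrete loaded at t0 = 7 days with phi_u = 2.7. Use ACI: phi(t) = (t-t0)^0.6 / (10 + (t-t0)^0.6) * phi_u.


dt = 2720 - 7 = 2713
phi = 2713^0.6 / (10 + 2713^0.6) * 2.7
= 2.484

2.484


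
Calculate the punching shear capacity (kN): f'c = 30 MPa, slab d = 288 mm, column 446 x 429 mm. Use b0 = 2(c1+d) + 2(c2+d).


b0 = 2*(446 + 288) + 2*(429 + 288) = 2902 mm
Vc = 0.33 * sqrt(30) * 2902 * 288 / 1000
= 1510.65 kN

1510.65


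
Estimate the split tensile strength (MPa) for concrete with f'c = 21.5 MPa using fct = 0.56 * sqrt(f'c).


fct = 0.56 * sqrt(21.5)
= 0.56 * 4.637
= 2.597 MPa

2.597


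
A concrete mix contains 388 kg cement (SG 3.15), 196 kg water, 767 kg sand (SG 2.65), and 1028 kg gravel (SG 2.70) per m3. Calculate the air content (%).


Vol cement = 388 / (3.15 * 1000) = 0.123175 m3
Vol water = 196 / 1000 = 0.196 m3
Vol sand = 767 / (2.65 * 1000) = 0.289434 m3
Vol gravel = 1028 / (2.70 * 1000) = 0.380741 m3
Total solid + water volume = 0.989349 m3
Air = (1 - 0.989349) * 100 = 1.07%

1.07


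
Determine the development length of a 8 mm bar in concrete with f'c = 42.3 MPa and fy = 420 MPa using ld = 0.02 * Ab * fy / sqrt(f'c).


Ab = pi * 8^2 / 4 = 50.265 mm2
ld = 0.02 * 50.265 * 420 / sqrt(42.3)
= 64.9 mm

64.9


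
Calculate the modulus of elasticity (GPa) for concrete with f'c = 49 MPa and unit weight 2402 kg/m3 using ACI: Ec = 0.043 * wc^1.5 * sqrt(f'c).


Ec = 0.043 * 2402^1.5 * sqrt(49) / 1000
= 35.43 GPa

35.43


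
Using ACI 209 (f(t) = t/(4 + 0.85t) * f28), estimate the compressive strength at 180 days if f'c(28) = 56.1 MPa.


f(180) = 180 / (4 + 0.85 * 180) * 56.1
= 180 / 157.0 * 56.1
= 64.32 MPa

64.32


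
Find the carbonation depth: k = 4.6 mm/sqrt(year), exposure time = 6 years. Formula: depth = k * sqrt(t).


depth = k * sqrt(t)
= 4.6 * sqrt(6)
= 11.27 mm

11.27


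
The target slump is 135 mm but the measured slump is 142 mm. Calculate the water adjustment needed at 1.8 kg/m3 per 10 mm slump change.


Difference = 135 - 142 = -7 mm
Water adjustment = -7 * 1.8 / 10 = -1.3 kg/m3

-1.3


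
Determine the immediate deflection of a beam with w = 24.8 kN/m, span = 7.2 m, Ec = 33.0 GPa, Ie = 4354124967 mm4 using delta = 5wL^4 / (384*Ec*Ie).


Convert: L = 7.2 m = 7200 mm, Ec = 33.0 GPa = 33000 MPa
delta = 5 * 24.8 * 7200^4 / (384 * 33000 * 4354124967)
= 6.04 mm

6.04


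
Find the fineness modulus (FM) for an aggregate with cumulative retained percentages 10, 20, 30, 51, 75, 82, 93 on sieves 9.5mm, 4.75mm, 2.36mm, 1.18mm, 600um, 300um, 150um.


FM = sum(cumulative % retained) / 100
= 361 / 100
= 3.61

3.61


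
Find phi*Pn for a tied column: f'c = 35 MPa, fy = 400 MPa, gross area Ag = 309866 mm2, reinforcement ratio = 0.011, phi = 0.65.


Ast = rho * Ag = 0.011 * 309866 = 3408.526 mm2
phi*Pn = 0.65 * 0.80 * (0.85 * 35 * (309866 - 3408.526) + 400 * 3408.526) / 1000
= 5449.87 kN

5449.87


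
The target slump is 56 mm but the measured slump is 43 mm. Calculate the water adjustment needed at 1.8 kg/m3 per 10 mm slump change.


Difference = 56 - 43 = 13 mm
Water adjustment = 13 * 1.8 / 10 = 2.3 kg/m3

2.3


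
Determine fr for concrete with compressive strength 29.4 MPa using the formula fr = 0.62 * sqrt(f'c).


fr = 0.62 * sqrt(29.4)
= 3.362 MPa

3.362


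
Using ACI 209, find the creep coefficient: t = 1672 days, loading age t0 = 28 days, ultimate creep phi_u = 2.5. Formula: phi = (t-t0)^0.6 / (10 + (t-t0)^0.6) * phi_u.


dt = 1672 - 28 = 1644
phi = 1644^0.6 / (10 + 1644^0.6) * 2.5
= 2.237

2.237


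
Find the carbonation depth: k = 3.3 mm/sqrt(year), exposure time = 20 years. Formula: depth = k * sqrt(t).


depth = k * sqrt(t)
= 3.3 * sqrt(20)
= 14.76 mm

14.76


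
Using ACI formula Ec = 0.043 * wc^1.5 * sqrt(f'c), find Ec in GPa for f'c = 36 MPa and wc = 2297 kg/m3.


Ec = 0.043 * 2297^1.5 * sqrt(36) / 1000
= 28.4 GPa

28.4


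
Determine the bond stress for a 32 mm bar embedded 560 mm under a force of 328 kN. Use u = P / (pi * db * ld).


u = P / (pi * db * ld)
= 328 * 1000 / (pi * 32 * 560)
= 5.826 MPa

5.826


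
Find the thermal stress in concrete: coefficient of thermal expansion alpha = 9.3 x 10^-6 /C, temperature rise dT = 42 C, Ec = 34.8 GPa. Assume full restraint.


sigma = alpha * dT * Ec
= 9.3e-6 * 42 * 34.8 * 1000
= 13.593 MPa

13.593


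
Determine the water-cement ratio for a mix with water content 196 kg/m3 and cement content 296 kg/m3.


w/c = water / cement
w/c = 196 / 296 = 0.662

0.662


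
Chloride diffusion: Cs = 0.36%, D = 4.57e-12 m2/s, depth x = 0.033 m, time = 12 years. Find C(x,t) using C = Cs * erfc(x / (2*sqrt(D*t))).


t_seconds = 12 * 365.25 * 24 * 3600 = 378691200.0 s
arg = 0.033 / (2 * sqrt(4.57e-12 * 378691200.0))
= 0.3966
erfc(0.3966) = 0.5749
C = 0.36 * 0.5749 = 0.2069%

0.2069


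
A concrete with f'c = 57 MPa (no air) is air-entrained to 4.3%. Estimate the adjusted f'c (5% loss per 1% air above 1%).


Strength loss = (4.3 - 1) * 5 = 16.5%
f'c = 57 * (1 - 16.5/100)
= 47.59 MPa

47.59


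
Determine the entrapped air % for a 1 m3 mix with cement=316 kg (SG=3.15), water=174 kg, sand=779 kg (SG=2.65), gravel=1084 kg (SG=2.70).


Vol cement = 316 / (3.15 * 1000) = 0.100317 m3
Vol water = 174 / 1000 = 0.174 m3
Vol sand = 779 / (2.65 * 1000) = 0.293962 m3
Vol gravel = 1084 / (2.70 * 1000) = 0.401481 m3
Total solid + water volume = 0.969761 m3
Air = (1 - 0.969761) * 100 = 3.02%

3.02


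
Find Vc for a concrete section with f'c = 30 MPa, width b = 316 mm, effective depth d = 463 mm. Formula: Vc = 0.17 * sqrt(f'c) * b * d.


Vc = 0.17 * sqrt(30) * 316 * 463 / 1000
= 136.23 kN

136.23


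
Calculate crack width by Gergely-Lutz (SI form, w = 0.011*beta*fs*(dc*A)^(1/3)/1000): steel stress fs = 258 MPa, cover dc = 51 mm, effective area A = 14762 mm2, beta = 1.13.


w = 0.011 * beta * fs * (dc * A)^(1/3) / 1000
= 0.011 * 1.13 * 258 * (51 * 14762)^(1/3) / 1000
= 0.292 mm

0.292


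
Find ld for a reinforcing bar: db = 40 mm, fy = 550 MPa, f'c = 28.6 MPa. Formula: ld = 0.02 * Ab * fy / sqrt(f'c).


Ab = pi * 40^2 / 4 = 1256.637 mm2
ld = 0.02 * 1256.637 * 550 / sqrt(28.6)
= 2584.8 mm

2584.8


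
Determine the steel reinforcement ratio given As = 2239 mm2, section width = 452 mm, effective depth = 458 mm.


rho = As / (b * d)
= 2239 / (452 * 458)
= 0.0108

0.0108


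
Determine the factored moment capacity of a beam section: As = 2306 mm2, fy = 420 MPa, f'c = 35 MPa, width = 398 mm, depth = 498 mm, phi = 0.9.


a = As * fy / (0.85 * f'c * b)
= 2306 * 420 / (0.85 * 35 * 398)
= 81.7972 mm
Mn = As * fy * (d - a/2) / 10^6
= 442.7118 kN-m
phi*Mn = 0.9 * 442.7118 = 398.44 kN-m

398.44


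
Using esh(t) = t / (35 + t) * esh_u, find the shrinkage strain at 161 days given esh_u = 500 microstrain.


esh(161) = 161 / (35 + 161) * 500
= 161 / 196 * 500
= 410.7 microstrain

410.7


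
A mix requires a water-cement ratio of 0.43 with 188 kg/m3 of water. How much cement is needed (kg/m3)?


Cement = water / (w/c)
= 188 / 0.43
= 437.2 kg/m3

437.2


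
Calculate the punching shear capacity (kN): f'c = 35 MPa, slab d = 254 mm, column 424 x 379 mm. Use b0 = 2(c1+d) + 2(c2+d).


b0 = 2*(424 + 254) + 2*(379 + 254) = 2622 mm
Vc = 0.33 * sqrt(35) * 2622 * 254 / 1000
= 1300.21 kN

1300.21


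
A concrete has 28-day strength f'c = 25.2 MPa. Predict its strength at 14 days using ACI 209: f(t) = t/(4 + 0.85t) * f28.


f(14) = 14 / (4 + 0.85 * 14) * 25.2
= 14 / 15.9 * 25.2
= 22.19 MPa

22.19


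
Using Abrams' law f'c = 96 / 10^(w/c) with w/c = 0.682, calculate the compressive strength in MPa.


f'c = 96 / 10^0.682
= 96 / 4.808
= 19.97 MPa

19.97


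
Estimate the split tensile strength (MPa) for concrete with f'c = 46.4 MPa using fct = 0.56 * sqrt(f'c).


fct = 0.56 * sqrt(46.4)
= 0.56 * 6.812
= 3.815 MPa

3.815


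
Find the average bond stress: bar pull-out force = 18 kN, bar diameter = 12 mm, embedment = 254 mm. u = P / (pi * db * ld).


u = P / (pi * db * ld)
= 18 * 1000 / (pi * 12 * 254)
= 1.88 MPa

1.88


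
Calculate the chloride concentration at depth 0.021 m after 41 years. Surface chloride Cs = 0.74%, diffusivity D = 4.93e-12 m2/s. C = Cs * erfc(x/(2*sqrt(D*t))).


t_seconds = 41 * 365.25 * 24 * 3600 = 1293861600.0 s
arg = 0.021 / (2 * sqrt(4.93e-12 * 1293861600.0))
= 0.1315
erfc(0.1315) = 0.8525
C = 0.74 * 0.8525 = 0.6309%

0.6309


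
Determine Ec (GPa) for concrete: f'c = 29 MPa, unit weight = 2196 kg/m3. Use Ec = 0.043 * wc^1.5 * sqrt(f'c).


Ec = 0.043 * 2196^1.5 * sqrt(29) / 1000
= 23.83 GPa

23.83


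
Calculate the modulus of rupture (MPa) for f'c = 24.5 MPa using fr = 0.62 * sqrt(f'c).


fr = 0.62 * sqrt(24.5)
= 3.069 MPa

3.069


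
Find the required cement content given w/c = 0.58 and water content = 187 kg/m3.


Cement = water / (w/c)
= 187 / 0.58
= 322.4 kg/m3

322.4


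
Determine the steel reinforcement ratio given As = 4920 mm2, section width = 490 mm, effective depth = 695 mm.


rho = As / (b * d)
= 4920 / (490 * 695)
= 0.0144

0.0144


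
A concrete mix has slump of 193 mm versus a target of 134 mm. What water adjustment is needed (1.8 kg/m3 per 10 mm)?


Difference = 134 - 193 = -59 mm
Water adjustment = -59 * 1.8 / 10 = -10.6 kg/m3

-10.6


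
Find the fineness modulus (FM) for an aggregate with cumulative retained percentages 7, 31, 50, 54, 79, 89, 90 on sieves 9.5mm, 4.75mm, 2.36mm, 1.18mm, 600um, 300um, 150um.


FM = sum(cumulative % retained) / 100
= 400 / 100
= 4.0

4.0


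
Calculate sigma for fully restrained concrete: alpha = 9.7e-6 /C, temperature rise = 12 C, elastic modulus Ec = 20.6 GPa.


sigma = alpha * dT * Ec
= 9.7e-6 * 12 * 20.6 * 1000
= 2.398 MPa

2.398


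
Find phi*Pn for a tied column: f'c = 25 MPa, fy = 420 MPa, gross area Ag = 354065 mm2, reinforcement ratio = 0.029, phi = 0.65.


Ast = rho * Ag = 0.029 * 354065 = 10267.885 mm2
phi*Pn = 0.65 * 0.80 * (0.85 * 25 * (354065 - 10267.885) + 420 * 10267.885) / 1000
= 6041.46 kN

6041.46


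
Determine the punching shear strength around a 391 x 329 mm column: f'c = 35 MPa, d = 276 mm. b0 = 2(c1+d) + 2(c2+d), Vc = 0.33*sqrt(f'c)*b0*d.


b0 = 2*(391 + 276) + 2*(329 + 276) = 2544 mm
Vc = 0.33 * sqrt(35) * 2544 * 276 / 1000
= 1370.8 kN

1370.8


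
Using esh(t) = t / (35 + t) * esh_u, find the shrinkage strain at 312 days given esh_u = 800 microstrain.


esh(312) = 312 / (35 + 312) * 800
= 312 / 347 * 800
= 719.3 microstrain

719.3


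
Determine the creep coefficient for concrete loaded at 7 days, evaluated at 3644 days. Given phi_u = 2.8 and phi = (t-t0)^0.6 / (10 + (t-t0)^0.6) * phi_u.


dt = 3644 - 7 = 3637
phi = 3637^0.6 / (10 + 3637^0.6) * 2.8
= 2.609

2.609


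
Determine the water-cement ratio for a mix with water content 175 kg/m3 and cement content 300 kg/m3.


w/c = water / cement
w/c = 175 / 300 = 0.583

0.583


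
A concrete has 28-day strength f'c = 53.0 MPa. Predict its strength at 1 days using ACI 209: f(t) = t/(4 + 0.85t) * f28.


f(1) = 1 / (4 + 0.85 * 1) * 53.0
= 1 / 4.85 * 53.0
= 10.93 MPa

10.93


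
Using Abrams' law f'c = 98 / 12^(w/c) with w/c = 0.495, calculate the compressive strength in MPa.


f'c = 98 / 12^0.495
= 98 / 3.421
= 28.64 MPa

28.64


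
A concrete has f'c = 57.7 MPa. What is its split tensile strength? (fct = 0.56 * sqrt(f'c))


fct = 0.56 * sqrt(57.7)
= 0.56 * 7.596
= 4.254 MPa

4.254


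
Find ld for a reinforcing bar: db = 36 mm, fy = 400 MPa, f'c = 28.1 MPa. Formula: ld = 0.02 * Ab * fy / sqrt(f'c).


Ab = pi * 36^2 / 4 = 1017.876 mm2
ld = 0.02 * 1017.876 * 400 / sqrt(28.1)
= 1536.1 mm

1536.1


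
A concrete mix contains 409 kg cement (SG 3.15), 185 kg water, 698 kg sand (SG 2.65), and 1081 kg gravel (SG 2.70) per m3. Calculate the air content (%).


Vol cement = 409 / (3.15 * 1000) = 0.129841 m3
Vol water = 185 / 1000 = 0.185 m3
Vol sand = 698 / (2.65 * 1000) = 0.263396 m3
Vol gravel = 1081 / (2.70 * 1000) = 0.40037 m3
Total solid + water volume = 0.978608 m3
Air = (1 - 0.978608) * 100 = 2.14%

2.14


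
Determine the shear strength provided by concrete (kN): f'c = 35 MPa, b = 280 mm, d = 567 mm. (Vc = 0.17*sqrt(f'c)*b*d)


Vc = 0.17 * sqrt(35) * 280 * 567 / 1000
= 159.67 kN

159.67


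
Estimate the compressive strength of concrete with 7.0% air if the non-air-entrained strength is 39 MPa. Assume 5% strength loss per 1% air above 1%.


Strength loss = (7.0 - 1) * 5 = 30.0%
f'c = 39 * (1 - 30.0/100)
= 27.3 MPa

27.3


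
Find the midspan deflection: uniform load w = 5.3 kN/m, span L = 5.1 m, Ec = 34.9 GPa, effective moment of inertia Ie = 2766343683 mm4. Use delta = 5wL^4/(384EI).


Convert: L = 5.1 m = 5100 mm, Ec = 34.9 GPa = 34900 MPa
delta = 5 * 5.3 * 5100^4 / (384 * 34900 * 2766343683)
= 0.48 mm

0.48


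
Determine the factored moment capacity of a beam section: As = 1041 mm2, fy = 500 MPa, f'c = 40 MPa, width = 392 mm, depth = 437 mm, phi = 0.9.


a = As * fy / (0.85 * f'c * b)
= 1041 * 500 / (0.85 * 40 * 392)
= 39.0531 mm
Mn = As * fy * (d - a/2) / 10^6
= 217.2949 kN-m
phi*Mn = 0.9 * 217.2949 = 195.57 kN-m

195.57


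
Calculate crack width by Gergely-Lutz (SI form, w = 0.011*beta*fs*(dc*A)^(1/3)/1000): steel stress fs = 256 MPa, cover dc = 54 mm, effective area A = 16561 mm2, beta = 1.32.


w = 0.011 * beta * fs * (dc * A)^(1/3) / 1000
= 0.011 * 1.32 * 256 * (54 * 16561)^(1/3) / 1000
= 0.358 mm

0.358


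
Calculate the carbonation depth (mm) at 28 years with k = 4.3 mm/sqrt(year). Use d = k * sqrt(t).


depth = k * sqrt(t)
= 4.3 * sqrt(28)
= 22.75 mm

22.75


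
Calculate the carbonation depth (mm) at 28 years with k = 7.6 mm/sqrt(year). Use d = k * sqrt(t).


depth = k * sqrt(t)
= 7.6 * sqrt(28)
= 40.22 mm

40.22


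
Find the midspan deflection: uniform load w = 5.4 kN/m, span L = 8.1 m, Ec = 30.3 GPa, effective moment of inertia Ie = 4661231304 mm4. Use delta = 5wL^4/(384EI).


Convert: L = 8.1 m = 8100 mm, Ec = 30.3 GPa = 30300 MPa
delta = 5 * 5.4 * 8100^4 / (384 * 30300 * 4661231304)
= 2.14 mm

2.14


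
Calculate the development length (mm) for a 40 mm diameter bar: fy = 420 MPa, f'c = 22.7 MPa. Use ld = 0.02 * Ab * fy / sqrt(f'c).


Ab = pi * 40^2 / 4 = 1256.637 mm2
ld = 0.02 * 1256.637 * 420 / sqrt(22.7)
= 2215.5 mm

2215.5


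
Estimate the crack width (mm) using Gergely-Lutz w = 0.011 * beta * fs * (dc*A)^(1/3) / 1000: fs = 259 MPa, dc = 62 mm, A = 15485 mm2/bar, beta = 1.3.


w = 0.011 * beta * fs * (dc * A)^(1/3) / 1000
= 0.011 * 1.3 * 259 * (62 * 15485)^(1/3) / 1000
= 0.365 mm

0.365


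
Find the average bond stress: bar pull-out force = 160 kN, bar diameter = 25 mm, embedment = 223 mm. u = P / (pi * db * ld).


u = P / (pi * db * ld)
= 160 * 1000 / (pi * 25 * 223)
= 9.135 MPa

9.135


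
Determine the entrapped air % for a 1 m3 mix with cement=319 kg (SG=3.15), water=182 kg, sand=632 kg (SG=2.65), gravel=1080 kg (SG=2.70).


Vol cement = 319 / (3.15 * 1000) = 0.10127 m3
Vol water = 182 / 1000 = 0.182 m3
Vol sand = 632 / (2.65 * 1000) = 0.238491 m3
Vol gravel = 1080 / (2.70 * 1000) = 0.4 m3
Total solid + water volume = 0.92176 m3
Air = (1 - 0.92176) * 100 = 7.82%

7.82


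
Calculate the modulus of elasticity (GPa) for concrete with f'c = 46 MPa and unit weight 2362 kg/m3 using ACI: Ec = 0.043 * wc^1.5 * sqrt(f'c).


Ec = 0.043 * 2362^1.5 * sqrt(46) / 1000
= 33.48 GPa

33.48


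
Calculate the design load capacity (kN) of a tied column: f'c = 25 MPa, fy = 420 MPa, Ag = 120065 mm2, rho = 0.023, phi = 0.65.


Ast = rho * Ag = 0.023 * 120065 = 2761.495 mm2
phi*Pn = 0.65 * 0.80 * (0.85 * 25 * (120065 - 2761.495) + 420 * 2761.495) / 1000
= 1899.31 kN

1899.31


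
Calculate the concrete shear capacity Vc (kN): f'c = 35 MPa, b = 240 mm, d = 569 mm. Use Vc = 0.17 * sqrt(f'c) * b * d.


Vc = 0.17 * sqrt(35) * 240 * 569 / 1000
= 137.34 kN

137.34


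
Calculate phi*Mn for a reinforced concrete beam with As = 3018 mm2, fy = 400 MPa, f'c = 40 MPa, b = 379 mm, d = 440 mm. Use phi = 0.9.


a = As * fy / (0.85 * f'c * b)
= 3018 * 400 / (0.85 * 40 * 379)
= 93.6831 mm
Mn = As * fy * (d - a/2) / 10^6
= 474.6209 kN-m
phi*Mn = 0.9 * 474.6209 = 427.16 kN-m

427.16


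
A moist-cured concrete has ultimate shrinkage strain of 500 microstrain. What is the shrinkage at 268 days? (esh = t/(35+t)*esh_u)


esh(268) = 268 / (35 + 268) * 500
= 268 / 303 * 500
= 442.2 microstrain

442.2


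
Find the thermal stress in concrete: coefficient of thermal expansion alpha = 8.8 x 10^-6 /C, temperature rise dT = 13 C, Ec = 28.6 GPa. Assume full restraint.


sigma = alpha * dT * Ec
= 8.8e-6 * 13 * 28.6 * 1000
= 3.272 MPa

3.272


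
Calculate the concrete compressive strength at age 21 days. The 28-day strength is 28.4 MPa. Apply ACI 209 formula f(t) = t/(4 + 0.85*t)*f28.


f(21) = 21 / (4 + 0.85 * 21) * 28.4
= 21 / 21.85 * 28.4
= 27.3 MPa

27.3


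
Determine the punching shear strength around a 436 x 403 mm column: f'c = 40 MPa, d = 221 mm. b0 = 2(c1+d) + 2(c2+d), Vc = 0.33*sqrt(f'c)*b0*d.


b0 = 2*(436 + 221) + 2*(403 + 221) = 2562 mm
Vc = 0.33 * sqrt(40) * 2562 * 221 / 1000
= 1181.72 kN

1181.72


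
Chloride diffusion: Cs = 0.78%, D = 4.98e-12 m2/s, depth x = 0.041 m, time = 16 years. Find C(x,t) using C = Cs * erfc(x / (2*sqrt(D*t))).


t_seconds = 16 * 365.25 * 24 * 3600 = 504921600.0 s
arg = 0.041 / (2 * sqrt(4.98e-12 * 504921600.0))
= 0.4088
erfc(0.4088) = 0.5632
C = 0.78 * 0.5632 = 0.4393%

0.4393


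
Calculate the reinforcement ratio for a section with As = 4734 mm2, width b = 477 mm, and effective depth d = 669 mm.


rho = As / (b * d)
= 4734 / (477 * 669)
= 0.0148

0.0148


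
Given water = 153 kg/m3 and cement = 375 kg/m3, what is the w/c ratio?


w/c = water / cement
w/c = 153 / 375 = 0.408

0.408


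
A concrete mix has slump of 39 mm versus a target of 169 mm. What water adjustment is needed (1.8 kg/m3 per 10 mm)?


Difference = 169 - 39 = 130 mm
Water adjustment = 130 * 1.8 / 10 = 23.4 kg/m3

23.4


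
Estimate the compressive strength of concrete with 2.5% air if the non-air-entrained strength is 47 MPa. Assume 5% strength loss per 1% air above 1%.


Strength loss = (2.5 - 1) * 5 = 7.5%
f'c = 47 * (1 - 7.5/100)
= 43.48 MPa

43.48


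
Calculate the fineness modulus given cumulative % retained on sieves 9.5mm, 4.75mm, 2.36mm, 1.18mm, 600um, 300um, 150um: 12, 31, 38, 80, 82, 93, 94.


FM = sum(cumulative % retained) / 100
= 430 / 100
= 4.3

4.3


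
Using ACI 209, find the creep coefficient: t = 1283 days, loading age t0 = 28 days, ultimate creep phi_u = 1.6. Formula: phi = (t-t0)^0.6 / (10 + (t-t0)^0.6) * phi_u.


dt = 1283 - 28 = 1255
phi = 1255^0.6 / (10 + 1255^0.6) * 1.6
= 1.406

1.406


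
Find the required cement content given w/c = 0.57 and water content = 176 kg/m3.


Cement = water / (w/c)
= 176 / 0.57
= 308.8 kg/m3

308.8


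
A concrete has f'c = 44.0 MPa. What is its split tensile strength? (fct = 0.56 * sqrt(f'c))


fct = 0.56 * sqrt(44.0)
= 0.56 * 6.633
= 3.715 MPa

3.715


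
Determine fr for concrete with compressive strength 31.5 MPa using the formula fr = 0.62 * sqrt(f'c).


fr = 0.62 * sqrt(31.5)
= 3.48 MPa

3.48


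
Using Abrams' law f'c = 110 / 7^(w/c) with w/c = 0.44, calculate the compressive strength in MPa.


f'c = 110 / 7^0.44
= 110 / 2.354
= 46.73 MPa

46.73


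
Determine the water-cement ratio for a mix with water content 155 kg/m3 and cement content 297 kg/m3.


w/c = water / cement
w/c = 155 / 297 = 0.522

0.522


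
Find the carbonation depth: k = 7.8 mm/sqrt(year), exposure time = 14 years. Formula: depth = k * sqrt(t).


depth = k * sqrt(t)
= 7.8 * sqrt(14)
= 29.18 mm

29.18


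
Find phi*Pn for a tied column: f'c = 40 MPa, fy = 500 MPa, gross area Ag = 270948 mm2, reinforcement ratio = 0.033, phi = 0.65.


Ast = rho * Ag = 0.033 * 270948 = 8941.284 mm2
phi*Pn = 0.65 * 0.80 * (0.85 * 40 * (270948 - 8941.284) + 500 * 8941.284) / 1000
= 6957.01 kN

6957.01


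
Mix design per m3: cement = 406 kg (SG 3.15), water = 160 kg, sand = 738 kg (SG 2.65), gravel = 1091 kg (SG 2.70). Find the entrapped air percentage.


Vol cement = 406 / (3.15 * 1000) = 0.128889 m3
Vol water = 160 / 1000 = 0.16 m3
Vol sand = 738 / (2.65 * 1000) = 0.278491 m3
Vol gravel = 1091 / (2.70 * 1000) = 0.404074 m3
Total solid + water volume = 0.971454 m3
Air = (1 - 0.971454) * 100 = 2.85%

2.85


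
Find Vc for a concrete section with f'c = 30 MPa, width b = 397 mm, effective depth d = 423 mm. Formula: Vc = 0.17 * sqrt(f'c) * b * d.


Vc = 0.17 * sqrt(30) * 397 * 423 / 1000
= 156.37 kN

156.37


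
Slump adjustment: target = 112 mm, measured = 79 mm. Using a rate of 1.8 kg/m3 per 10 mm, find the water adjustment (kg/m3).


Difference = 112 - 79 = 33 mm
Water adjustment = 33 * 1.8 / 10 = 5.9 kg/m3

5.9


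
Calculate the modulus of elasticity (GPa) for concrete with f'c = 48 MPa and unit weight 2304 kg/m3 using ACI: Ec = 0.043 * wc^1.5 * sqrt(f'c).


Ec = 0.043 * 2304^1.5 * sqrt(48) / 1000
= 32.95 GPa

32.95


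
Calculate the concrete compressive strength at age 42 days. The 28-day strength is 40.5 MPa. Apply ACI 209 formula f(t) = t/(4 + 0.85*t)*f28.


f(42) = 42 / (4 + 0.85 * 42) * 40.5
= 42 / 39.7 * 40.5
= 42.85 MPa

42.85


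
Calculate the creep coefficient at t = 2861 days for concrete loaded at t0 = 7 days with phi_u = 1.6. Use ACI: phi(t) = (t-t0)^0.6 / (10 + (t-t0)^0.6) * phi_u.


dt = 2861 - 7 = 2854
phi = 2854^0.6 / (10 + 2854^0.6) * 1.6
= 1.475

1.475


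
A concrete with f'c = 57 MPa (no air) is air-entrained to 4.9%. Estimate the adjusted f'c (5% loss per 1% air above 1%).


Strength loss = (4.9 - 1) * 5 = 19.5%
f'c = 57 * (1 - 19.5/100)
= 45.88 MPa

45.88


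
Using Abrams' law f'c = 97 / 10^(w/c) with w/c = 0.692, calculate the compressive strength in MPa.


f'c = 97 / 10^0.692
= 97 / 4.92
= 19.71 MPa

19.71


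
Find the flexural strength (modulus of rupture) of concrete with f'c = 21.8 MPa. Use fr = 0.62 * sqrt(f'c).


fr = 0.62 * sqrt(21.8)
= 2.895 MPa

2.895


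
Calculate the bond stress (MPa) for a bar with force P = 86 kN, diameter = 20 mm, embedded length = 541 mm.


u = P / (pi * db * ld)
= 86 * 1000 / (pi * 20 * 541)
= 2.53 MPa

2.53


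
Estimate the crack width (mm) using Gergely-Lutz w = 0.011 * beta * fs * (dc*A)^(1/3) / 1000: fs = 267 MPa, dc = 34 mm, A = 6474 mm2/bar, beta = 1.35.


w = 0.011 * beta * fs * (dc * A)^(1/3) / 1000
= 0.011 * 1.35 * 267 * (34 * 6474)^(1/3) / 1000
= 0.239 mm

0.239


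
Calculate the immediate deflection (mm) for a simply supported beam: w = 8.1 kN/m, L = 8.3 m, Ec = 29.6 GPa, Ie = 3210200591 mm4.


Convert: L = 8.3 m = 8300 mm, Ec = 29.6 GPa = 29600 MPa
delta = 5 * 8.1 * 8300^4 / (384 * 29600 * 3210200591)
= 5.27 mm

5.27
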